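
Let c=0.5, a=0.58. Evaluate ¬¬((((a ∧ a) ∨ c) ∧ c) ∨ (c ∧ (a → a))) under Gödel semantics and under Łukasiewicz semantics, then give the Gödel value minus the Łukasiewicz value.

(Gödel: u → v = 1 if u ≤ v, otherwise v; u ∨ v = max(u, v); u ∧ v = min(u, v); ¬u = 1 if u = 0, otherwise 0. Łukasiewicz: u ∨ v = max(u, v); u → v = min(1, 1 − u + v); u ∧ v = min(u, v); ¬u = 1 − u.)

0.50

Gödel evaluation:
  (a ∧ a) = min(0.58, 0.58) = 0.58
  ((a ∧ a) ∨ c) = max(0.58, 0.5) = 0.58
  (((a ∧ a) ∨ c) ∧ c) = min(0.58, 0.5) = 0.5
  (a → a): 0.58 ≤ 0.58, so result = 1
  (c ∧ (a → a)) = min(0.5, 1) = 0.5
  ((((a ∧ a) ∨ c) ∧ c) ∨ (c ∧ (a → a))) = max(0.5, 0.5) = 0.5
  ¬((((a ∧ a) ∨ c) ∧ c) ∨ (c ∧ (a → a))): Gödel ¬ of 0.5 = 0 (operand ≠ 0)
  ¬¬((((a ∧ a) ∨ c) ∧ c) ∨ (c ∧ (a → a))): Gödel ¬ of 0 = 1 (operand is 0)
  Gödel value = 1
Łukasiewicz evaluation:
  (a ∧ a) = min(0.58, 0.58) = 0.58
  ((a ∧ a) ∨ c) = max(0.58, 0.5) = 0.58
  (((a ∧ a) ∨ c) ∧ c) = min(0.58, 0.5) = 0.5
  (a → a): min(1, 1 − 0.58 + 0.58) = 1
  (c ∧ (a → a)) = min(0.5, 1) = 0.5
  ((((a ∧ a) ∨ c) ∧ c) ∨ (c ∧ (a → a))) = max(0.5, 0.5) = 0.5
  ¬((((a ∧ a) ∨ c) ∧ c) ∨ (c ∧ (a → a))): Łukasiewicz ¬ gives 1 − 0.5 = 0.5
  ¬¬((((a ∧ a) ∨ c) ∧ c) ∨ (c ∧ (a → a))): Łukasiewicz ¬ gives 1 − 0.5 = 0.5
  Łukasiewicz value = 0.5
Difference: 1 − 0.5 = 0.50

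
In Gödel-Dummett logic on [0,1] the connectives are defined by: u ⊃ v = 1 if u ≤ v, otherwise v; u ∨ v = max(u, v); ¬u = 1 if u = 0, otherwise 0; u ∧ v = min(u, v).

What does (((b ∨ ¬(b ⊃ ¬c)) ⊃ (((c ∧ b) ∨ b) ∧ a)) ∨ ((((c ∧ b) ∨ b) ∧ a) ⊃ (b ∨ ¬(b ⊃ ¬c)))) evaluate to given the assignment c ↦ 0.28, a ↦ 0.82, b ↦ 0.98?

¬c: Gödel ¬ of 0.28 = 0 (operand ≠ 0)
(b ⊃ ¬c): 0.98 > 0, so result = 0
¬(b ⊃ ¬c): Gödel ¬ of 0 = 1 (operand is 0)
(b ∨ ¬(b ⊃ ¬c)) = max(0.98, 1) = 1
(c ∧ b) = min(0.28, 0.98) = 0.28
((c ∧ b) ∨ b) = max(0.28, 0.98) = 0.98
(((c ∧ b) ∨ b) ∧ a) = min(0.98, 0.82) = 0.82
((b ∨ ¬(b ⊃ ¬c)) ⊃ (((c ∧ b) ∨ b) ∧ a)): 1 > 0.82, so result = 0.82
(c ∧ b) = min(0.28, 0.98) = 0.28
((c ∧ b) ∨ b) = max(0.28, 0.98) = 0.98
(((c ∧ b) ∨ b) ∧ a) = min(0.98, 0.82) = 0.82
¬c: Gödel ¬ of 0.28 = 0 (operand ≠ 0)
(b ⊃ ¬c): 0.98 > 0, so result = 0
¬(b ⊃ ¬c): Gödel ¬ of 0 = 1 (operand is 0)
(b ∨ ¬(b ⊃ ¬c)) = max(0.98, 1) = 1
((((c ∧ b) ∨ b) ∧ a) ⊃ (b ∨ ¬(b ⊃ ¬c))): 0.82 ≤ 1, so result = 1
(((b ∨ ¬(b ⊃ ¬c)) ⊃ (((c ∧ b) ∨ b) ∧ a)) ∨ ((((c ∧ b) ∨ b) ∧ a) ⊃ (b ∨ ¬(b ⊃ ¬c)))) = max(0.82, 1) = 1

1.00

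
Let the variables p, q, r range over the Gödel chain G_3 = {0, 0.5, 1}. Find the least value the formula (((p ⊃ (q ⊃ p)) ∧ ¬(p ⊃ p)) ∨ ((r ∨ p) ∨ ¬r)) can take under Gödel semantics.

The minimum is attained at p = 0, q = 0, r = 0.5:
  (q ⊃ p): 0 ≤ 0, so result = 1
  (p ⊃ (q ⊃ p)): 0 ≤ 1, so result = 1
  (p ⊃ p): 0 ≤ 0, so result = 1
  ¬(p ⊃ p): Gödel ¬ of 1 = 0 (operand ≠ 0)
  ((p ⊃ (q ⊃ p)) ∧ ¬(p ⊃ p)) = min(1, 0) = 0
  (r ∨ p) = max(0.5, 0) = 0.5
  ¬r: Gödel ¬ of 0.5 = 0 (operand ≠ 0)
  ((r ∨ p) ∨ ¬r) = max(0.5, 0) = 0.5
  (((p ⊃ (q ⊃ p)) ∧ ¬(p ⊃ p)) ∨ ((r ∨ p) ∨ ¬r)) = max(0, 0.5) = 0.5
Checking all 27 assignments confirms none give a value below 0.50.

0.50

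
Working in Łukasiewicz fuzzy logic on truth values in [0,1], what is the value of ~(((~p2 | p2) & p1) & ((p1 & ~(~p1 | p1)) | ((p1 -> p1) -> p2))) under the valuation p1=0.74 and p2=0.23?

~p2: Łukasiewicz ¬ gives 1 − 0.23 = 0.77
(~p2 | p2) = max(0.77, 0.23) = 0.77
((~p2 | p2) & p1) = min(0.77, 0.74) = 0.74
~p1: Łukasiewicz ¬ gives 1 − 0.74 = 0.26
(~p1 | p1) = max(0.26, 0.74) = 0.74
~(~p1 | p1): Łukasiewicz ¬ gives 1 − 0.74 = 0.26
(p1 & ~(~p1 | p1)) = min(0.74, 0.26) = 0.26
(p1 -> p1): min(1, 1 − 0.74 + 0.74) = 1
((p1 -> p1) -> p2): min(1, 1 − 1 + 0.23) = 0.23
((p1 & ~(~p1 | p1)) | ((p1 -> p1) -> p2)) = max(0.26, 0.23) = 0.26
(((~p2 | p2) & p1) & ((p1 & ~(~p1 | p1)) | ((p1 -> p1) -> p2))) = min(0.74, 0.26) = 0.26
~(((~p2 | p2) & p1) & ((p1 & ~(~p1 | p1)) | ((p1 -> p1) -> p2))): Łukasiewicz ¬ gives 1 − 0.26 = 0.74

0.74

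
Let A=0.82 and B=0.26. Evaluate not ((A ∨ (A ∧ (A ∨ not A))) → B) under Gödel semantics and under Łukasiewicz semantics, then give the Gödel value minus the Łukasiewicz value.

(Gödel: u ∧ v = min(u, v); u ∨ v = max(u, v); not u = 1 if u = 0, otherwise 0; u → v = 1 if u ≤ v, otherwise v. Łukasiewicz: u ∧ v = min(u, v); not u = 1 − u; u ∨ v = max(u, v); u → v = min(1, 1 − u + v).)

Gödel evaluation:
  not A: Gödel ¬ of 0.82 = 0 (operand ≠ 0)
  (A ∨ not A) = max(0.82, 0) = 0.82
  (A ∧ (A ∨ not A)) = min(0.82, 0.82) = 0.82
  (A ∨ (A ∧ (A ∨ not A))) = max(0.82, 0.82) = 0.82
  ((A ∨ (A ∧ (A ∨ not A))) → B): 0.82 > 0.26, so result = 0.26
  not ((A ∨ (A ∧ (A ∨ not A))) → B): Gödel ¬ of 0.26 = 0 (operand ≠ 0)
  Gödel value = 0
Łukasiewicz evaluation:
  not A: Łukasiewicz ¬ gives 1 − 0.82 = 0.18
  (A ∨ not A) = max(0.82, 0.18) = 0.82
  (A ∧ (A ∨ not A)) = min(0.82, 0.82) = 0.82
  (A ∨ (A ∧ (A ∨ not A))) = max(0.82, 0.82) = 0.82
  ((A ∨ (A ∧ (A ∨ not A))) → B): min(1, 1 − 0.82 + 0.26) = 0.44
  not ((A ∨ (A ∧ (A ∨ not A))) → B): Łukasiewicz ¬ gives 1 − 0.44 = 0.56
  Łukasiewicz value = 0.56
Difference: 0 − 0.56 = -0.56

-0.56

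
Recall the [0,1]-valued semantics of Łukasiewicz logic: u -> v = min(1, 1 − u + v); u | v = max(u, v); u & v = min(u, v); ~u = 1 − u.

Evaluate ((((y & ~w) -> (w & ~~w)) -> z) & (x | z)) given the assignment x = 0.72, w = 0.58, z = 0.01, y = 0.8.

~w: Łukasiewicz ¬ gives 1 − 0.58 = 0.42
(y & ~w) = min(0.8, 0.42) = 0.42
~w: Łukasiewicz ¬ gives 1 − 0.58 = 0.42
~~w: Łukasiewicz ¬ gives 1 − 0.42 = 0.58
(w & ~~w) = min(0.58, 0.58) = 0.58
((y & ~w) -> (w & ~~w)): min(1, 1 − 0.42 + 0.58) = 1
(((y & ~w) -> (w & ~~w)) -> z): min(1, 1 − 1 + 0.01) = 0.01
(x | z) = max(0.72, 0.01) = 0.72
((((y & ~w) -> (w & ~~w)) -> z) & (x | z)) = min(0.01, 0.72) = 0.01

0.01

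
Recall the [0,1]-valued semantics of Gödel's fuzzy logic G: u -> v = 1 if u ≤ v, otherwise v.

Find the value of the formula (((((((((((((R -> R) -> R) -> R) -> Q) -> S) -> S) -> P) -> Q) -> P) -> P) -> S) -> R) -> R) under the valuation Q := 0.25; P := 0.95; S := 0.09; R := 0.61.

(R -> R): 0.61 ≤ 0.61, so result = 1
((R -> R) -> R): 1 > 0.61, so result = 0.61
(((R -> R) -> R) -> R): 0.61 ≤ 0.61, so result = 1
((((R -> R) -> R) -> R) -> Q): 1 > 0.25, so result = 0.25
(((((R -> R) -> R) -> R) -> Q) -> S): 0.25 > 0.09, so result = 0.09
((((((R -> R) -> R) -> R) -> Q) -> S) -> S): 0.09 ≤ 0.09, so result = 1
(((((((R -> R) -> R) -> R) -> Q) -> S) -> S) -> P): 1 > 0.95, so result = 0.95
((((((((R -> R) -> R) -> R) -> Q) -> S) -> S) -> P) -> Q): 0.95 > 0.25, so result = 0.25
(((((((((R -> R) -> R) -> R) -> Q) -> S) -> S) -> P) -> Q) -> P): 0.25 ≤ 0.95, so result = 1
((((((((((R -> R) -> R) -> R) -> Q) -> S) -> S) -> P) -> Q) -> P) -> P): 1 > 0.95, so result = 0.95
(((((((((((R -> R) -> R) -> R) -> Q) -> S) -> S) -> P) -> Q) -> P) -> P) -> S): 0.95 > 0.09, so result = 0.09
((((((((((((R -> R) -> R) -> R) -> Q) -> S) -> S) -> P) -> Q) -> P) -> P) -> S) -> R): 0.09 ≤ 0.61, so result = 1
(((((((((((((R -> R) -> R) -> R) -> Q) -> S) -> S) -> P) -> Q) -> P) -> P) -> S) -> R) -> R): 1 > 0.61, so result = 0.61

0.61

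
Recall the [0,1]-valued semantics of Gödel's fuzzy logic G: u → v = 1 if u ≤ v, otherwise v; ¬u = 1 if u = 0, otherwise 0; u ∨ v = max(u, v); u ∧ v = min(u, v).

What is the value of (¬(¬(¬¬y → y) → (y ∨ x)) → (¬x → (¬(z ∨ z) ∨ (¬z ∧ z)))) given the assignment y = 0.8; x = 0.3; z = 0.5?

1.00

¬y: Gödel ¬ of 0.8 = 0 (operand ≠ 0)
¬¬y: Gödel ¬ of 0 = 1 (operand is 0)
(¬¬y → y): 1 > 0.8, so result = 0.8
¬(¬¬y → y): Gödel ¬ of 0.8 = 0 (operand ≠ 0)
(y ∨ x) = max(0.8, 0.3) = 0.8
(¬(¬¬y → y) → (y ∨ x)): 0 ≤ 0.8, so result = 1
¬(¬(¬¬y → y) → (y ∨ x)): Gödel ¬ of 1 = 0 (operand ≠ 0)
¬x: Gödel ¬ of 0.3 = 0 (operand ≠ 0)
(z ∨ z) = max(0.5, 0.5) = 0.5
¬(z ∨ z): Gödel ¬ of 0.5 = 0 (operand ≠ 0)
¬z: Gödel ¬ of 0.5 = 0 (operand ≠ 0)
(¬z ∧ z) = min(0, 0.5) = 0
(¬(z ∨ z) ∨ (¬z ∧ z)) = max(0, 0) = 0
(¬x → (¬(z ∨ z) ∨ (¬z ∧ z))): 0 ≤ 0, so result = 1
(¬(¬(¬¬y → y) → (y ∨ x)) → (¬x → (¬(z ∨ z) ∨ (¬z ∧ z)))): 0 ≤ 1, so result = 1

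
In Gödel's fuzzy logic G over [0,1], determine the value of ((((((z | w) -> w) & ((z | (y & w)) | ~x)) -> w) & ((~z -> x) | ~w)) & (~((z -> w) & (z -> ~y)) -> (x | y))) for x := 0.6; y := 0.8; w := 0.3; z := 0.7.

0.80

(z | w) = max(0.7, 0.3) = 0.7
((z | w) -> w): 0.7 > 0.3, so result = 0.3
(y & w) = min(0.8, 0.3) = 0.3
(z | (y & w)) = max(0.7, 0.3) = 0.7
~x: Gödel ¬ of 0.6 = 0 (operand ≠ 0)
((z | (y & w)) | ~x) = max(0.7, 0) = 0.7
(((z | w) -> w) & ((z | (y & w)) | ~x)) = min(0.3, 0.7) = 0.3
((((z | w) -> w) & ((z | (y & w)) | ~x)) -> w): 0.3 ≤ 0.3, so result = 1
~z: Gödel ¬ of 0.7 = 0 (operand ≠ 0)
(~z -> x): 0 ≤ 0.6, so result = 1
~w: Gödel ¬ of 0.3 = 0 (operand ≠ 0)
((~z -> x) | ~w) = max(1, 0) = 1
(((((z | w) -> w) & ((z | (y & w)) | ~x)) -> w) & ((~z -> x) | ~w)) = min(1, 1) = 1
(z -> w): 0.7 > 0.3, so result = 0.3
~y: Gödel ¬ of 0.8 = 0 (operand ≠ 0)
(z -> ~y): 0.7 > 0, so result = 0
((z -> w) & (z -> ~y)) = min(0.3, 0) = 0
~((z -> w) & (z -> ~y)): Gödel ¬ of 0 = 1 (operand is 0)
(x | y) = max(0.6, 0.8) = 0.8
(~((z -> w) & (z -> ~y)) -> (x | y)): 1 > 0.8, so result = 0.8
((((((z | w) -> w) & ((z | (y & w)) | ~x)) -> w) & ((~z -> x) | ~w)) & (~((z -> w) & (z -> ~y)) -> (x | y))) = min(1, 0.8) = 0.8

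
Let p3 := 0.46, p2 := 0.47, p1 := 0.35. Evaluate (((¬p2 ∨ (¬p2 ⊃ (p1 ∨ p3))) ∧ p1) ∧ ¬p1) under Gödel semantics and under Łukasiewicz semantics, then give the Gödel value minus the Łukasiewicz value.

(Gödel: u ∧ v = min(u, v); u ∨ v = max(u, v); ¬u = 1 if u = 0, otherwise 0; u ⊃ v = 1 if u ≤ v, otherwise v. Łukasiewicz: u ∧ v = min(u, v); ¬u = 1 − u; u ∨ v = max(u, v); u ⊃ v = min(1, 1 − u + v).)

Gödel evaluation:
  ¬p2: Gödel ¬ of 0.47 = 0 (operand ≠ 0)
  ¬p2: Gödel ¬ of 0.47 = 0 (operand ≠ 0)
  (p1 ∨ p3) = max(0.35, 0.46) = 0.46
  (¬p2 ⊃ (p1 ∨ p3)): 0 ≤ 0.46, so result = 1
  (¬p2 ∨ (¬p2 ⊃ (p1 ∨ p3))) = max(0, 1) = 1
  ((¬p2 ∨ (¬p2 ⊃ (p1 ∨ p3))) ∧ p1) = min(1, 0.35) = 0.35
  ¬p1: Gödel ¬ of 0.35 = 0 (operand ≠ 0)
  (((¬p2 ∨ (¬p2 ⊃ (p1 ∨ p3))) ∧ p1) ∧ ¬p1) = min(0.35, 0) = 0
  Gödel value = 0
Łukasiewicz evaluation:
  ¬p2: Łukasiewicz ¬ gives 1 − 0.47 = 0.53
  ¬p2: Łukasiewicz ¬ gives 1 − 0.47 = 0.53
  (p1 ∨ p3) = max(0.35, 0.46) = 0.46
  (¬p2 ⊃ (p1 ∨ p3)): min(1, 1 − 0.53 + 0.46) = 0.93
  (¬p2 ∨ (¬p2 ⊃ (p1 ∨ p3))) = max(0.53, 0.93) = 0.93
  ((¬p2 ∨ (¬p2 ⊃ (p1 ∨ p3))) ∧ p1) = min(0.93, 0.35) = 0.35
  ¬p1: Łukasiewicz ¬ gives 1 − 0.35 = 0.65
  (((¬p2 ∨ (¬p2 ⊃ (p1 ∨ p3))) ∧ p1) ∧ ¬p1) = min(0.35, 0.65) = 0.35
  Łukasiewicz value = 0.35
Difference: 0 − 0.35 = -0.35

-0.35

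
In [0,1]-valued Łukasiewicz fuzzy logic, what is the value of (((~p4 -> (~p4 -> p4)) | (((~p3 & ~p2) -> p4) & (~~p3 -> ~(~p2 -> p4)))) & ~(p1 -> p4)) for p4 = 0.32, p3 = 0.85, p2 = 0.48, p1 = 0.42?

0.10

~p4: Łukasiewicz ¬ gives 1 − 0.32 = 0.68
~p4: Łukasiewicz ¬ gives 1 − 0.32 = 0.68
(~p4 -> p4): min(1, 1 − 0.68 + 0.32) = 0.64
(~p4 -> (~p4 -> p4)): min(1, 1 − 0.68 + 0.64) = 0.96
~p3: Łukasiewicz ¬ gives 1 − 0.85 = 0.15
~p2: Łukasiewicz ¬ gives 1 − 0.48 = 0.52
(~p3 & ~p2) = min(0.15, 0.52) = 0.15
((~p3 & ~p2) -> p4): min(1, 1 − 0.15 + 0.32) = 1
~p3: Łukasiewicz ¬ gives 1 − 0.85 = 0.15
~~p3: Łukasiewicz ¬ gives 1 − 0.15 = 0.85
~p2: Łukasiewicz ¬ gives 1 − 0.48 = 0.52
(~p2 -> p4): min(1, 1 − 0.52 + 0.32) = 0.8
~(~p2 -> p4): Łukasiewicz ¬ gives 1 − 0.8 = 0.2
(~~p3 -> ~(~p2 -> p4)): min(1, 1 − 0.85 + 0.2) = 0.35
(((~p3 & ~p2) -> p4) & (~~p3 -> ~(~p2 -> p4))) = min(1, 0.35) = 0.35
((~p4 -> (~p4 -> p4)) | (((~p3 & ~p2) -> p4) & (~~p3 -> ~(~p2 -> p4)))) = max(0.96, 0.35) = 0.96
(p1 -> p4): min(1, 1 − 0.42 + 0.32) = 0.9
~(p1 -> p4): Łukasiewicz ¬ gives 1 − 0.9 = 0.1
(((~p4 -> (~p4 -> p4)) | (((~p3 & ~p2) -> p4) & (~~p3 -> ~(~p2 -> p4)))) & ~(p1 -> p4)) = min(0.96, 0.1) = 0.1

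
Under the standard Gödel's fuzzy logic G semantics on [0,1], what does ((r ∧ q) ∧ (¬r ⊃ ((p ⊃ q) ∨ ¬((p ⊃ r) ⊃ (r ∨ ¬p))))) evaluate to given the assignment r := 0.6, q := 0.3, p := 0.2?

(r ∧ q) = min(0.6, 0.3) = 0.3
¬r: Gödel ¬ of 0.6 = 0 (operand ≠ 0)
(p ⊃ q): 0.2 ≤ 0.3, so result = 1
(p ⊃ r): 0.2 ≤ 0.6, so result = 1
¬p: Gödel ¬ of 0.2 = 0 (operand ≠ 0)
(r ∨ ¬p) = max(0.6, 0) = 0.6
((p ⊃ r) ⊃ (r ∨ ¬p)): 1 > 0.6, so result = 0.6
¬((p ⊃ r) ⊃ (r ∨ ¬p)): Gödel ¬ of 0.6 = 0 (operand ≠ 0)
((p ⊃ q) ∨ ¬((p ⊃ r) ⊃ (r ∨ ¬p))) = max(1, 0) = 1
(¬r ⊃ ((p ⊃ q) ∨ ¬((p ⊃ r) ⊃ (r ∨ ¬p)))): 0 ≤ 1, so result = 1
((r ∧ q) ∧ (¬r ⊃ ((p ⊃ q) ∨ ¬((p ⊃ r) ⊃ (r ∨ ¬p))))) = min(0.3, 1) = 0.3

0.30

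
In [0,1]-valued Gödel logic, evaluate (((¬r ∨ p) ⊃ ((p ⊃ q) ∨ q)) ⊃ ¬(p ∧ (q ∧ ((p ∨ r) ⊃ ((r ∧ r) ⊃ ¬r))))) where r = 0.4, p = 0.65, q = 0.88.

¬r: Gödel ¬ of 0.4 = 0 (operand ≠ 0)
(¬r ∨ p) = max(0, 0.65) = 0.65
(p ⊃ q): 0.65 ≤ 0.88, so result = 1
((p ⊃ q) ∨ q) = max(1, 0.88) = 1
((¬r ∨ p) ⊃ ((p ⊃ q) ∨ q)): 0.65 ≤ 1, so result = 1
(p ∨ r) = max(0.65, 0.4) = 0.65
(r ∧ r) = min(0.4, 0.4) = 0.4
¬r: Gödel ¬ of 0.4 = 0 (operand ≠ 0)
((r ∧ r) ⊃ ¬r): 0.4 > 0, so result = 0
((p ∨ r) ⊃ ((r ∧ r) ⊃ ¬r)): 0.65 > 0, so result = 0
(q ∧ ((p ∨ r) ⊃ ((r ∧ r) ⊃ ¬r))) = min(0.88, 0) = 0
(p ∧ (q ∧ ((p ∨ r) ⊃ ((r ∧ r) ⊃ ¬r)))) = min(0.65, 0) = 0
¬(p ∧ (q ∧ ((p ∨ r) ⊃ ((r ∧ r) ⊃ ¬r)))): Gödel ¬ of 0 = 1 (operand is 0)
(((¬r ∨ p) ⊃ ((p ⊃ q) ∨ q)) ⊃ ¬(p ∧ (q ∧ ((p ∨ r) ⊃ ((r ∧ r) ⊃ ¬r))))): 1 ≤ 1, so result = 1

1.00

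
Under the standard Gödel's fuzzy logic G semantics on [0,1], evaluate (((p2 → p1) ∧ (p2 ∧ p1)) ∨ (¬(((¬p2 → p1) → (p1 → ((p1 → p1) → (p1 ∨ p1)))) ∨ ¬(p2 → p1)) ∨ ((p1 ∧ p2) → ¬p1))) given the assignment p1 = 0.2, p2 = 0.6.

(p2 → p1): 0.6 > 0.2, so result = 0.2
(p2 ∧ p1) = min(0.6, 0.2) = 0.2
((p2 → p1) ∧ (p2 ∧ p1)) = min(0.2, 0.2) = 0.2
¬p2: Gödel ¬ of 0.6 = 0 (operand ≠ 0)
(¬p2 → p1): 0 ≤ 0.2, so result = 1
(p1 → p1): 0.2 ≤ 0.2, so result = 1
(p1 ∨ p1) = max(0.2, 0.2) = 0.2
((p1 → p1) → (p1 ∨ p1)): 1 > 0.2, so result = 0.2
(p1 → ((p1 → p1) → (p1 ∨ p1))): 0.2 ≤ 0.2, so result = 1
((¬p2 → p1) → (p1 → ((p1 → p1) → (p1 ∨ p1)))): 1 ≤ 1, so result = 1
(p2 → p1): 0.6 > 0.2, so result = 0.2
¬(p2 → p1): Gödel ¬ of 0.2 = 0 (operand ≠ 0)
(((¬p2 → p1) → (p1 → ((p1 → p1) → (p1 ∨ p1)))) ∨ ¬(p2 → p1)) = max(1, 0) = 1
¬(((¬p2 → p1) → (p1 → ((p1 → p1) → (p1 ∨ p1)))) ∨ ¬(p2 → p1)): Gödel ¬ of 1 = 0 (operand ≠ 0)
(p1 ∧ p2) = min(0.2, 0.6) = 0.2
¬p1: Gödel ¬ of 0.2 = 0 (operand ≠ 0)
((p1 ∧ p2) → ¬p1): 0.2 > 0, so result = 0
(¬(((¬p2 → p1) → (p1 → ((p1 → p1) → (p1 ∨ p1)))) ∨ ¬(p2 → p1)) ∨ ((p1 ∧ p2) → ¬p1)) = max(0, 0) = 0
(((p2 → p1) ∧ (p2 ∧ p1)) ∨ (¬(((¬p2 → p1) → (p1 → ((p1 → p1) → (p1 ∨ p1)))) ∨ ¬(p2 → p1)) ∨ ((p1 ∧ p2) → ¬p1))) = max(0.2, 0) = 0.2

0.20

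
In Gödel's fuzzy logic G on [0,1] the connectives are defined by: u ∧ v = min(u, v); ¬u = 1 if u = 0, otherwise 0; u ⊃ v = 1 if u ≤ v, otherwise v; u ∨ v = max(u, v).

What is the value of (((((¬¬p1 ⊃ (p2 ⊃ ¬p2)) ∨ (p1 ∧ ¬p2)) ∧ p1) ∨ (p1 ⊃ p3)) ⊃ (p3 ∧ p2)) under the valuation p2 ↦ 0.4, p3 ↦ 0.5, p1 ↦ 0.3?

¬p1: Gödel ¬ of 0.3 = 0 (operand ≠ 0)
¬¬p1: Gödel ¬ of 0 = 1 (operand is 0)
¬p2: Gödel ¬ of 0.4 = 0 (operand ≠ 0)
(p2 ⊃ ¬p2): 0.4 > 0, so result = 0
(¬¬p1 ⊃ (p2 ⊃ ¬p2)): 1 > 0, so result = 0
¬p2: Gödel ¬ of 0.4 = 0 (operand ≠ 0)
(p1 ∧ ¬p2) = min(0.3, 0) = 0
((¬¬p1 ⊃ (p2 ⊃ ¬p2)) ∨ (p1 ∧ ¬p2)) = max(0, 0) = 0
(((¬¬p1 ⊃ (p2 ⊃ ¬p2)) ∨ (p1 ∧ ¬p2)) ∧ p1) = min(0, 0.3) = 0
(p1 ⊃ p3): 0.3 ≤ 0.5, so result = 1
((((¬¬p1 ⊃ (p2 ⊃ ¬p2)) ∨ (p1 ∧ ¬p2)) ∧ p1) ∨ (p1 ⊃ p3)) = max(0, 1) = 1
(p3 ∧ p2) = min(0.5, 0.4) = 0.4
(((((¬¬p1 ⊃ (p2 ⊃ ¬p2)) ∨ (p1 ∧ ¬p2)) ∧ p1) ∨ (p1 ⊃ p3)) ⊃ (p3 ∧ p2)): 1 > 0.4, so result = 0.4

0.40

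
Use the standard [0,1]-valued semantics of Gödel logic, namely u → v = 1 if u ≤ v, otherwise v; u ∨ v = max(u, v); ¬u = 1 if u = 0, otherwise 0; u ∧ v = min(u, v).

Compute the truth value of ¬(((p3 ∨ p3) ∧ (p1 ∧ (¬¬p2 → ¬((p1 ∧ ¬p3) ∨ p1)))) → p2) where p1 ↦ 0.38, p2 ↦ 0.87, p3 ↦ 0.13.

(p3 ∨ p3) = max(0.13, 0.13) = 0.13
¬p2: Gödel ¬ of 0.87 = 0 (operand ≠ 0)
¬¬p2: Gödel ¬ of 0 = 1 (operand is 0)
¬p3: Gödel ¬ of 0.13 = 0 (operand ≠ 0)
(p1 ∧ ¬p3) = min(0.38, 0) = 0
((p1 ∧ ¬p3) ∨ p1) = max(0, 0.38) = 0.38
¬((p1 ∧ ¬p3) ∨ p1): Gödel ¬ of 0.38 = 0 (operand ≠ 0)
(¬¬p2 → ¬((p1 ∧ ¬p3) ∨ p1)): 1 > 0, so result = 0
(p1 ∧ (¬¬p2 → ¬((p1 ∧ ¬p3) ∨ p1))) = min(0.38, 0) = 0
((p3 ∨ p3) ∧ (p1 ∧ (¬¬p2 → ¬((p1 ∧ ¬p3) ∨ p1)))) = min(0.13, 0) = 0
(((p3 ∨ p3) ∧ (p1 ∧ (¬¬p2 → ¬((p1 ∧ ¬p3) ∨ p1)))) → p2): 0 ≤ 0.87, so result = 1
¬(((p3 ∨ p3) ∧ (p1 ∧ (¬¬p2 → ¬((p1 ∧ ¬p3) ∨ p1)))) → p2): Gödel ¬ of 1 = 0 (operand ≠ 0)

0.00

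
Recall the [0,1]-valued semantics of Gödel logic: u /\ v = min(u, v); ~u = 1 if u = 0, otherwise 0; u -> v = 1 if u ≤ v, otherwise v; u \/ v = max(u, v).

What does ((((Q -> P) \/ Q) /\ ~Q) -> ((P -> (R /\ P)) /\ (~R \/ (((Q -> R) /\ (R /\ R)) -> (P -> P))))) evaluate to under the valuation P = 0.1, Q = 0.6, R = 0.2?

(Q -> P): 0.6 > 0.1, so result = 0.1
((Q -> P) \/ Q) = max(0.1, 0.6) = 0.6
~Q: Gödel ¬ of 0.6 = 0 (operand ≠ 0)
(((Q -> P) \/ Q) /\ ~Q) = min(0.6, 0) = 0
(R /\ P) = min(0.2, 0.1) = 0.1
(P -> (R /\ P)): 0.1 ≤ 0.1, so result = 1
~R: Gödel ¬ of 0.2 = 0 (operand ≠ 0)
(Q -> R): 0.6 > 0.2, so result = 0.2
(R /\ R) = min(0.2, 0.2) = 0.2
((Q -> R) /\ (R /\ R)) = min(0.2, 0.2) = 0.2
(P -> P): 0.1 ≤ 0.1, so result = 1
(((Q -> R) /\ (R /\ R)) -> (P -> P)): 0.2 ≤ 1, so result = 1
(~R \/ (((Q -> R) /\ (R /\ R)) -> (P -> P))) = max(0, 1) = 1
((P -> (R /\ P)) /\ (~R \/ (((Q -> R) /\ (R /\ R)) -> (P -> P)))) = min(1, 1) = 1
((((Q -> P) \/ Q) /\ ~Q) -> ((P -> (R /\ P)) /\ (~R \/ (((Q -> R) /\ (R /\ R)) -> (P -> P))))): 0 ≤ 1, so result = 1

1.00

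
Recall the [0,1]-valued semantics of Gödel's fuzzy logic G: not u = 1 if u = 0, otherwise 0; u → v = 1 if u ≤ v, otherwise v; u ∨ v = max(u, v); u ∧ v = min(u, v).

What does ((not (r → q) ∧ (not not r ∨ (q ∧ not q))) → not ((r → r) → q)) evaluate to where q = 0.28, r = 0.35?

(r → q): 0.35 > 0.28, so result = 0.28
not (r → q): Gödel ¬ of 0.28 = 0 (operand ≠ 0)
not r: Gödel ¬ of 0.35 = 0 (operand ≠ 0)
not not r: Gödel ¬ of 0 = 1 (operand is 0)
not q: Gödel ¬ of 0.28 = 0 (operand ≠ 0)
(q ∧ not q) = min(0.28, 0) = 0
(not not r ∨ (q ∧ not q)) = max(1, 0) = 1
(not (r → q) ∧ (not not r ∨ (q ∧ not q))) = min(0, 1) = 0
(r → r): 0.35 ≤ 0.35, so result = 1
((r → r) → q): 1 > 0.28, so result = 0.28
not ((r → r) → q): Gödel ¬ of 0.28 = 0 (operand ≠ 0)
((not (r → q) ∧ (not not r ∨ (q ∧ not q))) → not ((r → r) → q)): 0 ≤ 0, so result = 1

1.00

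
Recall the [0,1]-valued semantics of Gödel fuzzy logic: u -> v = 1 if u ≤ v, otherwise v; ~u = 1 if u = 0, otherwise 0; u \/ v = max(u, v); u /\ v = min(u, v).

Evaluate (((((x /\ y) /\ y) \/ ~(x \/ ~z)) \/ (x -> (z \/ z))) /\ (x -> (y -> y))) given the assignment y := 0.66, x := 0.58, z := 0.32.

0.58

(x /\ y) = min(0.58, 0.66) = 0.58
((x /\ y) /\ y) = min(0.58, 0.66) = 0.58
~z: Gödel ¬ of 0.32 = 0 (operand ≠ 0)
(x \/ ~z) = max(0.58, 0) = 0.58
~(x \/ ~z): Gödel ¬ of 0.58 = 0 (operand ≠ 0)
(((x /\ y) /\ y) \/ ~(x \/ ~z)) = max(0.58, 0) = 0.58
(z \/ z) = max(0.32, 0.32) = 0.32
(x -> (z \/ z)): 0.58 > 0.32, so result = 0.32
((((x /\ y) /\ y) \/ ~(x \/ ~z)) \/ (x -> (z \/ z))) = max(0.58, 0.32) = 0.58
(y -> y): 0.66 ≤ 0.66, so result = 1
(x -> (y -> y)): 0.58 ≤ 1, so result = 1
(((((x /\ y) /\ y) \/ ~(x \/ ~z)) \/ (x -> (z \/ z))) /\ (x -> (y -> y))) = min(0.58, 1) = 0.58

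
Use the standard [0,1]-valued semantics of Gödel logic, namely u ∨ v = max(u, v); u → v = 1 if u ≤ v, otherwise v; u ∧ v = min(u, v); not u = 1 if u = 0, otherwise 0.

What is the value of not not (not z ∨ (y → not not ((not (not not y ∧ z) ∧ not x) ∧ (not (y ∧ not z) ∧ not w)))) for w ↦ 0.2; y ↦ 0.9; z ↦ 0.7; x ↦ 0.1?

0.00

not z: Gödel ¬ of 0.7 = 0 (operand ≠ 0)
not y: Gödel ¬ of 0.9 = 0 (operand ≠ 0)
not not y: Gödel ¬ of 0 = 1 (operand is 0)
(not not y ∧ z) = min(1, 0.7) = 0.7
not (not not y ∧ z): Gödel ¬ of 0.7 = 0 (operand ≠ 0)
not x: Gödel ¬ of 0.1 = 0 (operand ≠ 0)
(not (not not y ∧ z) ∧ not x) = min(0, 0) = 0
not z: Gödel ¬ of 0.7 = 0 (operand ≠ 0)
(y ∧ not z) = min(0.9, 0) = 0
not (y ∧ not z): Gödel ¬ of 0 = 1 (operand is 0)
not w: Gödel ¬ of 0.2 = 0 (operand ≠ 0)
(not (y ∧ not z) ∧ not w) = min(1, 0) = 0
((not (not not y ∧ z) ∧ not x) ∧ (not (y ∧ not z) ∧ not w)) = min(0, 0) = 0
not ((not (not not y ∧ z) ∧ not x) ∧ (not (y ∧ not z) ∧ not w)): Gödel ¬ of 0 = 1 (operand is 0)
not not ((not (not not y ∧ z) ∧ not x) ∧ (not (y ∧ not z) ∧ not w)): Gödel ¬ of 1 = 0 (operand ≠ 0)
(y → not not ((not (not not y ∧ z) ∧ not x) ∧ (not (y ∧ not z) ∧ not w))): 0.9 > 0, so result = 0
(not z ∨ (y → not not ((not (not not y ∧ z) ∧ not x) ∧ (not (y ∧ not z) ∧ not w)))) = max(0, 0) = 0
not (not z ∨ (y → not not ((not (not not y ∧ z) ∧ not x) ∧ (not (y ∧ not z) ∧ not w)))): Gödel ¬ of 0 = 1 (operand is 0)
not not (not z ∨ (y → not not ((not (not not y ∧ z) ∧ not x) ∧ (not (y ∧ not z) ∧ not w)))): Gödel ¬ of 1 = 0 (operand ≠ 0)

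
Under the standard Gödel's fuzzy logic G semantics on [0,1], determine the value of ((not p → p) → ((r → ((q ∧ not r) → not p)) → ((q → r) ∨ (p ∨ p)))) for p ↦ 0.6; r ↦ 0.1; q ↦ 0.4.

0.60

not p: Gödel ¬ of 0.6 = 0 (operand ≠ 0)
(not p → p): 0 ≤ 0.6, so result = 1
not r: Gödel ¬ of 0.1 = 0 (operand ≠ 0)
(q ∧ not r) = min(0.4, 0) = 0
not p: Gödel ¬ of 0.6 = 0 (operand ≠ 0)
((q ∧ not r) → not p): 0 ≤ 0, so result = 1
(r → ((q ∧ not r) → not p)): 0.1 ≤ 1, so result = 1
(q → r): 0.4 > 0.1, so result = 0.1
(p ∨ p) = max(0.6, 0.6) = 0.6
((q → r) ∨ (p ∨ p)) = max(0.1, 0.6) = 0.6
((r → ((q ∧ not r) → not p)) → ((q → r) ∨ (p ∨ p))): 1 > 0.6, so result = 0.6
((not p → p) → ((r → ((q ∧ not r) → not p)) → ((q → r) ∨ (p ∨ p)))): 1 > 0.6, so result = 0.6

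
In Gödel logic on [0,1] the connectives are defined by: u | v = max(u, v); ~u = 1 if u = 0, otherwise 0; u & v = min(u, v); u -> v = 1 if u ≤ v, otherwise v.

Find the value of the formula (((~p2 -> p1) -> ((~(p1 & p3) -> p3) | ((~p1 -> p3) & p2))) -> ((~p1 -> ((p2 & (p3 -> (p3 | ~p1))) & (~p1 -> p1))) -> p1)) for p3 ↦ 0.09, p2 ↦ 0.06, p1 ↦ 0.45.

~p2: Gödel ¬ of 0.06 = 0 (operand ≠ 0)
(~p2 -> p1): 0 ≤ 0.45, so result = 1
(p1 & p3) = min(0.45, 0.09) = 0.09
~(p1 & p3): Gödel ¬ of 0.09 = 0 (operand ≠ 0)
(~(p1 & p3) -> p3): 0 ≤ 0.09, so result = 1
~p1: Gödel ¬ of 0.45 = 0 (operand ≠ 0)
(~p1 -> p3): 0 ≤ 0.09, so result = 1
((~p1 -> p3) & p2) = min(1, 0.06) = 0.06
((~(p1 & p3) -> p3) | ((~p1 -> p3) & p2)) = max(1, 0.06) = 1
((~p2 -> p1) -> ((~(p1 & p3) -> p3) | ((~p1 -> p3) & p2))): 1 ≤ 1, so result = 1
~p1: Gödel ¬ of 0.45 = 0 (operand ≠ 0)
~p1: Gödel ¬ of 0.45 = 0 (operand ≠ 0)
(p3 | ~p1) = max(0.09, 0) = 0.09
(p3 -> (p3 | ~p1)): 0.09 ≤ 0.09, so result = 1
(p2 & (p3 -> (p3 | ~p1))) = min(0.06, 1) = 0.06
~p1: Gödel ¬ of 0.45 = 0 (operand ≠ 0)
(~p1 -> p1): 0 ≤ 0.45, so result = 1
((p2 & (p3 -> (p3 | ~p1))) & (~p1 -> p1)) = min(0.06, 1) = 0.06
(~p1 -> ((p2 & (p3 -> (p3 | ~p1))) & (~p1 -> p1))): 0 ≤ 0.06, so result = 1
((~p1 -> ((p2 & (p3 -> (p3 | ~p1))) & (~p1 -> p1))) -> p1): 1 > 0.45, so result = 0.45
(((~p2 -> p1) -> ((~(p1 & p3) -> p3) | ((~p1 -> p3) & p2))) -> ((~p1 -> ((p2 & (p3 -> (p3 | ~p1))) & (~p1 -> p1))) -> p1)): 1 > 0.45, so result = 0.45

0.45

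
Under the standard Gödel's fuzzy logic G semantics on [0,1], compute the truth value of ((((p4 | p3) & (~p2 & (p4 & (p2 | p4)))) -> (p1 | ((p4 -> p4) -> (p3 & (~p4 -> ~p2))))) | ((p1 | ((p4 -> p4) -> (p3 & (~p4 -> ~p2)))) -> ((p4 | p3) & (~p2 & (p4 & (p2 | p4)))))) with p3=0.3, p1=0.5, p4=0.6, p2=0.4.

1.00

(p4 | p3) = max(0.6, 0.3) = 0.6
~p2: Gödel ¬ of 0.4 = 0 (operand ≠ 0)
(p2 | p4) = max(0.4, 0.6) = 0.6
(p4 & (p2 | p4)) = min(0.6, 0.6) = 0.6
(~p2 & (p4 & (p2 | p4))) = min(0, 0.6) = 0
((p4 | p3) & (~p2 & (p4 & (p2 | p4)))) = min(0.6, 0) = 0
(p4 -> p4): 0.6 ≤ 0.6, so result = 1
~p4: Gödel ¬ of 0.6 = 0 (operand ≠ 0)
~p2: Gödel ¬ of 0.4 = 0 (operand ≠ 0)
(~p4 -> ~p2): 0 ≤ 0, so result = 1
(p3 & (~p4 -> ~p2)) = min(0.3, 1) = 0.3
((p4 -> p4) -> (p3 & (~p4 -> ~p2))): 1 > 0.3, so result = 0.3
(p1 | ((p4 -> p4) -> (p3 & (~p4 -> ~p2)))) = max(0.5, 0.3) = 0.5
(((p4 | p3) & (~p2 & (p4 & (p2 | p4)))) -> (p1 | ((p4 -> p4) -> (p3 & (~p4 -> ~p2))))): 0 ≤ 0.5, so result = 1
(p4 -> p4): 0.6 ≤ 0.6, so result = 1
~p4: Gödel ¬ of 0.6 = 0 (operand ≠ 0)
~p2: Gödel ¬ of 0.4 = 0 (operand ≠ 0)
(~p4 -> ~p2): 0 ≤ 0, so result = 1
(p3 & (~p4 -> ~p2)) = min(0.3, 1) = 0.3
((p4 -> p4) -> (p3 & (~p4 -> ~p2))): 1 > 0.3, so result = 0.3
(p1 | ((p4 -> p4) -> (p3 & (~p4 -> ~p2)))) = max(0.5, 0.3) = 0.5
(p4 | p3) = max(0.6, 0.3) = 0.6
~p2: Gödel ¬ of 0.4 = 0 (operand ≠ 0)
(p2 | p4) = max(0.4, 0.6) = 0.6
(p4 & (p2 | p4)) = min(0.6, 0.6) = 0.6
(~p2 & (p4 & (p2 | p4))) = min(0, 0.6) = 0
((p4 | p3) & (~p2 & (p4 & (p2 | p4)))) = min(0.6, 0) = 0
((p1 | ((p4 -> p4) -> (p3 & (~p4 -> ~p2)))) -> ((p4 | p3) & (~p2 & (p4 & (p2 | p4))))): 0.5 > 0, so result = 0
((((p4 | p3) & (~p2 & (p4 & (p2 | p4)))) -> (p1 | ((p4 -> p4) -> (p3 & (~p4 -> ~p2))))) | ((p1 | ((p4 -> p4) -> (p3 & (~p4 -> ~p2)))) -> ((p4 | p3) & (~p2 & (p4 & (p2 | p4)))))) = max(1, 0) = 1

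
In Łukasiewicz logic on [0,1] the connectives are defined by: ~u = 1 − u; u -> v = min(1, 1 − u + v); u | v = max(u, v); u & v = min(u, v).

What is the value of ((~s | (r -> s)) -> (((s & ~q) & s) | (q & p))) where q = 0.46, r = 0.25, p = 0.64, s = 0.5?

~s: Łukasiewicz ¬ gives 1 − 0.5 = 0.5
(r -> s): min(1, 1 − 0.25 + 0.5) = 1
(~s | (r -> s)) = max(0.5, 1) = 1
~q: Łukasiewicz ¬ gives 1 − 0.46 = 0.54
(s & ~q) = min(0.5, 0.54) = 0.5
((s & ~q) & s) = min(0.5, 0.5) = 0.5
(q & p) = min(0.46, 0.64) = 0.46
(((s & ~q) & s) | (q & p)) = max(0.5, 0.46) = 0.5
((~s | (r -> s)) -> (((s & ~q) & s) | (q & p))): min(1, 1 − 1 + 0.5) = 0.5

0.50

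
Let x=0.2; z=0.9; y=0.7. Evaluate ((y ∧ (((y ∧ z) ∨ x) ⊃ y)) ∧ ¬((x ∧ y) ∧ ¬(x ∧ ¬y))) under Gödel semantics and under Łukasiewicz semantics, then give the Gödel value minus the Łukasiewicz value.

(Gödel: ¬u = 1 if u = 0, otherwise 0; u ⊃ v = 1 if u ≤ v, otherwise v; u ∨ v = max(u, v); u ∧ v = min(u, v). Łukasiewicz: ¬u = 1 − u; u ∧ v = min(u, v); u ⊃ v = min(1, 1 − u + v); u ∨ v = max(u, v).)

-0.70

Gödel evaluation:
  (y ∧ z) = min(0.7, 0.9) = 0.7
  ((y ∧ z) ∨ x) = max(0.7, 0.2) = 0.7
  (((y ∧ z) ∨ x) ⊃ y): 0.7 ≤ 0.7, so result = 1
  (y ∧ (((y ∧ z) ∨ x) ⊃ y)) = min(0.7, 1) = 0.7
  (x ∧ y) = min(0.2, 0.7) = 0.2
  ¬y: Gödel ¬ of 0.7 = 0 (operand ≠ 0)
  (x ∧ ¬y) = min(0.2, 0) = 0
  ¬(x ∧ ¬y): Gödel ¬ of 0 = 1 (operand is 0)
  ((x ∧ y) ∧ ¬(x ∧ ¬y)) = min(0.2, 1) = 0.2
  ¬((x ∧ y) ∧ ¬(x ∧ ¬y)): Gödel ¬ of 0.2 = 0 (operand ≠ 0)
  ((y ∧ (((y ∧ z) ∨ x) ⊃ y)) ∧ ¬((x ∧ y) ∧ ¬(x ∧ ¬y))) = min(0.7, 0) = 0
  Gödel value = 0
Łukasiewicz evaluation:
  (y ∧ z) = min(0.7, 0.9) = 0.7
  ((y ∧ z) ∨ x) = max(0.7, 0.2) = 0.7
  (((y ∧ z) ∨ x) ⊃ y): min(1, 1 − 0.7 + 0.7) = 1
  (y ∧ (((y ∧ z) ∨ x) ⊃ y)) = min(0.7, 1) = 0.7
  (x ∧ y) = min(0.2, 0.7) = 0.2
  ¬y: Łukasiewicz ¬ gives 1 − 0.7 = 0.3
  (x ∧ ¬y) = min(0.2, 0.3) = 0.2
  ¬(x ∧ ¬y): Łukasiewicz ¬ gives 1 − 0.2 = 0.8
  ((x ∧ y) ∧ ¬(x ∧ ¬y)) = min(0.2, 0.8) = 0.2
  ¬((x ∧ y) ∧ ¬(x ∧ ¬y)): Łukasiewicz ¬ gives 1 − 0.2 = 0.8
  ((y ∧ (((y ∧ z) ∨ x) ⊃ y)) ∧ ¬((x ∧ y) ∧ ¬(x ∧ ¬y))) = min(0.7, 0.8) = 0.7
  Łukasiewicz value = 0.7
Difference: 0 − 0.7 = -0.70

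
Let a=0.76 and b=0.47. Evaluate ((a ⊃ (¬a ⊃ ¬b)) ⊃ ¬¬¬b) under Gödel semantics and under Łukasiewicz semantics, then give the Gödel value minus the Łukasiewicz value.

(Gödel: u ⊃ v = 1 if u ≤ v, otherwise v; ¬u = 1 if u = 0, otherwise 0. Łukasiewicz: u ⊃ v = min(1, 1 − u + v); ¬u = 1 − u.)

Gödel evaluation:
  ¬a: Gödel ¬ of 0.76 = 0 (operand ≠ 0)
  ¬b: Gödel ¬ of 0.47 = 0 (operand ≠ 0)
  (¬a ⊃ ¬b): 0 ≤ 0, so result = 1
  (a ⊃ (¬a ⊃ ¬b)): 0.76 ≤ 1, so result = 1
  ¬b: Gödel ¬ of 0.47 = 0 (operand ≠ 0)
  ¬¬b: Gödel ¬ of 0 = 1 (operand is 0)
  ¬¬¬b: Gödel ¬ of 1 = 0 (operand ≠ 0)
  ((a ⊃ (¬a ⊃ ¬b)) ⊃ ¬¬¬b): 1 > 0, so result = 0
  Gödel value = 0
Łukasiewicz evaluation:
  ¬a: Łukasiewicz ¬ gives 1 − 0.76 = 0.24
  ¬b: Łukasiewicz ¬ gives 1 − 0.47 = 0.53
  (¬a ⊃ ¬b): min(1, 1 − 0.24 + 0.53) = 1
  (a ⊃ (¬a ⊃ ¬b)): min(1, 1 − 0.76 + 1) = 1
  ¬b: Łukasiewicz ¬ gives 1 − 0.47 = 0.53
  ¬¬b: Łukasiewicz ¬ gives 1 − 0.53 = 0.47
  ¬¬¬b: Łukasiewicz ¬ gives 1 − 0.47 = 0.53
  ((a ⊃ (¬a ⊃ ¬b)) ⊃ ¬¬¬b): min(1, 1 − 1 + 0.53) = 0.53
  Łukasiewicz value = 0.53
Difference: 0 − 0.53 = -0.53

-0.53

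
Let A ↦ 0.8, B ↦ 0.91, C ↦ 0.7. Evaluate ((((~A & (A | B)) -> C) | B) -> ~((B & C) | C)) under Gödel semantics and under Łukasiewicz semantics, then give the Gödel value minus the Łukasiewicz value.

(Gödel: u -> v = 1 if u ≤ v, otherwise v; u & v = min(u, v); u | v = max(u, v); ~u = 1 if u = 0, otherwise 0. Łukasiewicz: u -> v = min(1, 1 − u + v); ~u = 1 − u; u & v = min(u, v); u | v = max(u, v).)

-0.30

Gödel evaluation:
  ~A: Gödel ¬ of 0.8 = 0 (operand ≠ 0)
  (A | B) = max(0.8, 0.91) = 0.91
  (~A & (A | B)) = min(0, 0.91) = 0
  ((~A & (A | B)) -> C): 0 ≤ 0.7, so result = 1
  (((~A & (A | B)) -> C) | B) = max(1, 0.91) = 1
  (B & C) = min(0.91, 0.7) = 0.7
  ((B & C) | C) = max(0.7, 0.7) = 0.7
  ~((B & C) | C): Gödel ¬ of 0.7 = 0 (operand ≠ 0)
  ((((~A & (A | B)) -> C) | B) -> ~((B & C) | C)): 1 > 0, so result = 0
  Gödel value = 0
Łukasiewicz evaluation:
  ~A: Łukasiewicz ¬ gives 1 − 0.8 = 0.2
  (A | B) = max(0.8, 0.91) = 0.91
  (~A & (A | B)) = min(0.2, 0.91) = 0.2
  ((~A & (A | B)) -> C): min(1, 1 − 0.2 + 0.7) = 1
  (((~A & (A | B)) -> C) | B) = max(1, 0.91) = 1
  (B & C) = min(0.91, 0.7) = 0.7
  ((B & C) | C) = max(0.7, 0.7) = 0.7
  ~((B & C) | C): Łukasiewicz ¬ gives 1 − 0.7 = 0.3
  ((((~A & (A | B)) -> C) | B) -> ~((B & C) | C)): min(1, 1 − 1 + 0.3) = 0.3
  Łukasiewicz value = 0.3
Difference: 0 − 0.3 = -0.30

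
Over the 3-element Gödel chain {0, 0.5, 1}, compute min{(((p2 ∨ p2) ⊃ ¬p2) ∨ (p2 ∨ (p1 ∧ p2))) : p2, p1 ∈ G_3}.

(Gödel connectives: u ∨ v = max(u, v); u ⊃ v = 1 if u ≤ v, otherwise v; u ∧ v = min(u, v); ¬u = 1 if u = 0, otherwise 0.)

The minimum is attained at p2 = 0.5, p1 = 0:
  (p2 ∨ p2) = max(0.5, 0.5) = 0.5
  ¬p2: Gödel ¬ of 0.5 = 0 (operand ≠ 0)
  ((p2 ∨ p2) ⊃ ¬p2): 0.5 > 0, so result = 0
  (p1 ∧ p2) = min(0, 0.5) = 0
  (p2 ∨ (p1 ∧ p2)) = max(0.5, 0) = 0.5
  (((p2 ∨ p2) ⊃ ¬p2) ∨ (p2 ∨ (p1 ∧ p2))) = max(0, 0.5) = 0.5
Checking all 9 assignments confirms none give a value below 0.50.

0.50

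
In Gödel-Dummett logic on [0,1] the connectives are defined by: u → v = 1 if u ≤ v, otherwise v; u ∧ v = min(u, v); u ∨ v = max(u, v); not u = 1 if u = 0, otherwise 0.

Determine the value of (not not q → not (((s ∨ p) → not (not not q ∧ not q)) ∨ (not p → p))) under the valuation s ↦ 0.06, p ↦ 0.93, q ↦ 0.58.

0.00

not q: Gödel ¬ of 0.58 = 0 (operand ≠ 0)
not not q: Gödel ¬ of 0 = 1 (operand is 0)
(s ∨ p) = max(0.06, 0.93) = 0.93
not q: Gödel ¬ of 0.58 = 0 (operand ≠ 0)
not not q: Gödel ¬ of 0 = 1 (operand is 0)
not q: Gödel ¬ of 0.58 = 0 (operand ≠ 0)
(not not q ∧ not q) = min(1, 0) = 0
not (not not q ∧ not q): Gödel ¬ of 0 = 1 (operand is 0)
((s ∨ p) → not (not not q ∧ not q)): 0.93 ≤ 1, so result = 1
not p: Gödel ¬ of 0.93 = 0 (operand ≠ 0)
(not p → p): 0 ≤ 0.93, so result = 1
(((s ∨ p) → not (not not q ∧ not q)) ∨ (not p → p)) = max(1, 1) = 1
not (((s ∨ p) → not (not not q ∧ not q)) ∨ (not p → p)): Gödel ¬ of 1 = 0 (operand ≠ 0)
(not not q → not (((s ∨ p) → not (not not q ∧ not q)) ∨ (not p → p))): 1 > 0, so result = 0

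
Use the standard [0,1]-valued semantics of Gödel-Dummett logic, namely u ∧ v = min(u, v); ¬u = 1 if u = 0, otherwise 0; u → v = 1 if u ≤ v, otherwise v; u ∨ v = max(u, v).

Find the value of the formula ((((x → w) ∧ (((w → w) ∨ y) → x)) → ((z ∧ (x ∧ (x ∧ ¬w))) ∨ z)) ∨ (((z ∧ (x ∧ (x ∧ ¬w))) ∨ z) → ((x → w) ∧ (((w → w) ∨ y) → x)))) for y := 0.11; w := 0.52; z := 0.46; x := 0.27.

(x → w): 0.27 ≤ 0.52, so result = 1
(w → w): 0.52 ≤ 0.52, so result = 1
((w → w) ∨ y) = max(1, 0.11) = 1
(((w → w) ∨ y) → x): 1 > 0.27, so result = 0.27
((x → w) ∧ (((w → w) ∨ y) → x)) = min(1, 0.27) = 0.27
¬w: Gödel ¬ of 0.52 = 0 (operand ≠ 0)
(x ∧ ¬w) = min(0.27, 0) = 0
(x ∧ (x ∧ ¬w)) = min(0.27, 0) = 0
(z ∧ (x ∧ (x ∧ ¬w))) = min(0.46, 0) = 0
((z ∧ (x ∧ (x ∧ ¬w))) ∨ z) = max(0, 0.46) = 0.46
(((x → w) ∧ (((w → w) ∨ y) → x)) → ((z ∧ (x ∧ (x ∧ ¬w))) ∨ z)): 0.27 ≤ 0.46, so result = 1
¬w: Gödel ¬ of 0.52 = 0 (operand ≠ 0)
(x ∧ ¬w) = min(0.27, 0) = 0
(x ∧ (x ∧ ¬w)) = min(0.27, 0) = 0
(z ∧ (x ∧ (x ∧ ¬w))) = min(0.46, 0) = 0
((z ∧ (x ∧ (x ∧ ¬w))) ∨ z) = max(0, 0.46) = 0.46
(x → w): 0.27 ≤ 0.52, so result = 1
(w → w): 0.52 ≤ 0.52, so result = 1
((w → w) ∨ y) = max(1, 0.11) = 1
(((w → w) ∨ y) → x): 1 > 0.27, so result = 0.27
((x → w) ∧ (((w → w) ∨ y) → x)) = min(1, 0.27) = 0.27
(((z ∧ (x ∧ (x ∧ ¬w))) ∨ z) → ((x → w) ∧ (((w → w) ∨ y) → x))): 0.46 > 0.27, so result = 0.27
((((x → w) ∧ (((w → w) ∨ y) → x)) → ((z ∧ (x ∧ (x ∧ ¬w))) ∨ z)) ∨ (((z ∧ (x ∧ (x ∧ ¬w))) ∨ z) → ((x → w) ∧ (((w → w) ∨ y) → x)))) = max(1, 0.27) = 1

1.00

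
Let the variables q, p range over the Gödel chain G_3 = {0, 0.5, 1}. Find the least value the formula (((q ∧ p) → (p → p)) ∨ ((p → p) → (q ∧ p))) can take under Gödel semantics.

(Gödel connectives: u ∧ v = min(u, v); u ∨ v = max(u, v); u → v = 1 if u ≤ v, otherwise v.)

Every assignment gives 1. For instance at q = 0, p = 0:
  (q ∧ p) = min(0, 0) = 0
  (p → p): 0 ≤ 0, so result = 1
  ((q ∧ p) → (p → p)): 0 ≤ 1, so result = 1
  (p → p): 0 ≤ 0, so result = 1
  (q ∧ p) = min(0, 0) = 0
  ((p → p) → (q ∧ p)): 1 > 0, so result = 0
  (((q ∧ p) → (p → p)) ∨ ((p → p) → (q ∧ p))) = max(1, 0) = 1
All 9 assignments give value 1 — the formula is a G_3-tautology.

1.00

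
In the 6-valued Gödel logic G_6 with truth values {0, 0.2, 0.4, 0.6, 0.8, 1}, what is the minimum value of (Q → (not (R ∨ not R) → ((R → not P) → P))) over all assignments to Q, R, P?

1.00

Every assignment gives 1. For instance at Q = 0, R = 0, P = 0:
  not R: Gödel ¬ of 0 = 1 (operand is 0)
  (R ∨ not R) = max(0, 1) = 1
  not (R ∨ not R): Gödel ¬ of 1 = 0 (operand ≠ 0)
  not P: Gödel ¬ of 0 = 1 (operand is 0)
  (R → not P): 0 ≤ 1, so result = 1
  ((R → not P) → P): 1 > 0, so result = 0
  (not (R ∨ not R) → ((R → not P) → P)): 0 ≤ 0, so result = 1
  (Q → (not (R ∨ not R) → ((R → not P) → P))): 0 ≤ 1, so result = 1
All 216 assignments give value 1 — the formula is a G_6-tautology.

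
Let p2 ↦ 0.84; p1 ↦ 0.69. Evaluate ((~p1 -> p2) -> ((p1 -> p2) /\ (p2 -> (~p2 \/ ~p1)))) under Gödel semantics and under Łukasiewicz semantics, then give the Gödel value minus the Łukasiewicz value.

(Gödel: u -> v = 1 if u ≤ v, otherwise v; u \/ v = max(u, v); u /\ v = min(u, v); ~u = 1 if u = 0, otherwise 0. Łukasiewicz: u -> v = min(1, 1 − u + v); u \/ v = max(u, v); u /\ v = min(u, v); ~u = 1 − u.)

Gödel evaluation:
  ~p1: Gödel ¬ of 0.69 = 0 (operand ≠ 0)
  (~p1 -> p2): 0 ≤ 0.84, so result = 1
  (p1 -> p2): 0.69 ≤ 0.84, so result = 1
  ~p2: Gödel ¬ of 0.84 = 0 (operand ≠ 0)
  ~p1: Gödel ¬ of 0.69 = 0 (operand ≠ 0)
  (~p2 \/ ~p1) = max(0, 0) = 0
  (p2 -> (~p2 \/ ~p1)): 0.84 > 0, so result = 0
  ((p1 -> p2) /\ (p2 -> (~p2 \/ ~p1))) = min(1, 0) = 0
  ((~p1 -> p2) -> ((p1 -> p2) /\ (p2 -> (~p2 \/ ~p1)))): 1 > 0, so result = 0
  Gödel value = 0
Łukasiewicz evaluation:
  ~p1: Łukasiewicz ¬ gives 1 − 0.69 = 0.31
  (~p1 -> p2): min(1, 1 − 0.31 + 0.84) = 1
  (p1 -> p2): min(1, 1 − 0.69 + 0.84) = 1
  ~p2: Łukasiewicz ¬ gives 1 − 0.84 = 0.16
  ~p1: Łukasiewicz ¬ gives 1 − 0.69 = 0.31
  (~p2 \/ ~p1) = max(0.16, 0.31) = 0.31
  (p2 -> (~p2 \/ ~p1)): min(1, 1 − 0.84 + 0.31) = 0.47
  ((p1 -> p2) /\ (p2 -> (~p2 \/ ~p1))) = min(1, 0.47) = 0.47
  ((~p1 -> p2) -> ((p1 -> p2) /\ (p2 -> (~p2 \/ ~p1)))): min(1, 1 − 1 + 0.47) = 0.47
  Łukasiewicz value = 0.47
Difference: 0 − 0.47 = -0.47

-0.47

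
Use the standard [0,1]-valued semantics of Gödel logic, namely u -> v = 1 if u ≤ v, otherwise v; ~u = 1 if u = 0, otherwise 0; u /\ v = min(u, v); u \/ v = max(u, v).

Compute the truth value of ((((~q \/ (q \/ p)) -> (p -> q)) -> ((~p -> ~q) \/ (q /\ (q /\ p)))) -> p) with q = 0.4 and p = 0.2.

0.20

~q: Gödel ¬ of 0.4 = 0 (operand ≠ 0)
(q \/ p) = max(0.4, 0.2) = 0.4
(~q \/ (q \/ p)) = max(0, 0.4) = 0.4
(p -> q): 0.2 ≤ 0.4, so result = 1
((~q \/ (q \/ p)) -> (p -> q)): 0.4 ≤ 1, so result = 1
~p: Gödel ¬ of 0.2 = 0 (operand ≠ 0)
~q: Gödel ¬ of 0.4 = 0 (operand ≠ 0)
(~p -> ~q): 0 ≤ 0, so result = 1
(q /\ p) = min(0.4, 0.2) = 0.2
(q /\ (q /\ p)) = min(0.4, 0.2) = 0.2
((~p -> ~q) \/ (q /\ (q /\ p))) = max(1, 0.2) = 1
(((~q \/ (q \/ p)) -> (p -> q)) -> ((~p -> ~q) \/ (q /\ (q /\ p)))): 1 ≤ 1, so result = 1
((((~q \/ (q \/ p)) -> (p -> q)) -> ((~p -> ~q) \/ (q /\ (q /\ p)))) -> p): 1 > 0.2, so result = 0.2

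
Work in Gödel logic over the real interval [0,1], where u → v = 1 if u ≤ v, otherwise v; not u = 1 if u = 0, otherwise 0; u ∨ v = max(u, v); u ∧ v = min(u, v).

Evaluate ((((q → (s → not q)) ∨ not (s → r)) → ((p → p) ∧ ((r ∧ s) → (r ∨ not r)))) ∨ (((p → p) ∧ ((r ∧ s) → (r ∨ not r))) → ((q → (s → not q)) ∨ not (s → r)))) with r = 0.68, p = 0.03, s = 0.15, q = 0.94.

1.00

not q: Gödel ¬ of 0.94 = 0 (operand ≠ 0)
(s → not q): 0.15 > 0, so result = 0
(q → (s → not q)): 0.94 > 0, so result = 0
(s → r): 0.15 ≤ 0.68, so result = 1
not (s → r): Gödel ¬ of 1 = 0 (operand ≠ 0)
((q → (s → not q)) ∨ not (s → r)) = max(0, 0) = 0
(p → p): 0.03 ≤ 0.03, so result = 1
(r ∧ s) = min(0.68, 0.15) = 0.15
not r: Gödel ¬ of 0.68 = 0 (operand ≠ 0)
(r ∨ not r) = max(0.68, 0) = 0.68
((r ∧ s) → (r ∨ not r)): 0.15 ≤ 0.68, so result = 1
((p → p) ∧ ((r ∧ s) → (r ∨ not r))) = min(1, 1) = 1
(((q → (s → not q)) ∨ not (s → r)) → ((p → p) ∧ ((r ∧ s) → (r ∨ not r)))): 0 ≤ 1, so result = 1
(p → p): 0.03 ≤ 0.03, so result = 1
(r ∧ s) = min(0.68, 0.15) = 0.15
not r: Gödel ¬ of 0.68 = 0 (operand ≠ 0)
(r ∨ not r) = max(0.68, 0) = 0.68
((r ∧ s) → (r ∨ not r)): 0.15 ≤ 0.68, so result = 1
((p → p) ∧ ((r ∧ s) → (r ∨ not r))) = min(1, 1) = 1
not q: Gödel ¬ of 0.94 = 0 (operand ≠ 0)
(s → not q): 0.15 > 0, so result = 0
(q → (s → not q)): 0.94 > 0, so result = 0
(s → r): 0.15 ≤ 0.68, so result = 1
not (s → r): Gödel ¬ of 1 = 0 (operand ≠ 0)
((q → (s → not q)) ∨ not (s → r)) = max(0, 0) = 0
(((p → p) ∧ ((r ∧ s) → (r ∨ not r))) → ((q → (s → not q)) ∨ not (s → r))): 1 > 0, so result = 0
((((q → (s → not q)) ∨ not (s → r)) → ((p → p) ∧ ((r ∧ s) → (r ∨ not r)))) ∨ (((p → p) ∧ ((r ∧ s) → (r ∨ not r))) → ((q → (s → not q)) ∨ not (s → r)))) = max(1, 0) = 1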